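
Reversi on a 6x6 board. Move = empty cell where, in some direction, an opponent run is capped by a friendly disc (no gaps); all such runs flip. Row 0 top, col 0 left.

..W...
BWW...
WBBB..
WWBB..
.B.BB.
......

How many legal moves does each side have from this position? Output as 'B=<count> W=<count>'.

-- B to move --
(0,0): flips 1 -> legal
(0,1): flips 2 -> legal
(0,3): flips 1 -> legal
(1,3): flips 2 -> legal
(4,0): flips 3 -> legal
(4,2): no bracket -> illegal
B mobility = 5
-- W to move --
(0,0): flips 1 -> legal
(0,1): no bracket -> illegal
(1,3): flips 1 -> legal
(1,4): no bracket -> illegal
(2,4): flips 3 -> legal
(3,4): flips 3 -> legal
(3,5): no bracket -> illegal
(4,0): no bracket -> illegal
(4,2): flips 2 -> legal
(4,5): no bracket -> illegal
(5,0): no bracket -> illegal
(5,1): flips 1 -> legal
(5,2): flips 1 -> legal
(5,3): no bracket -> illegal
(5,4): no bracket -> illegal
(5,5): flips 3 -> legal
W mobility = 8

Answer: B=5 W=8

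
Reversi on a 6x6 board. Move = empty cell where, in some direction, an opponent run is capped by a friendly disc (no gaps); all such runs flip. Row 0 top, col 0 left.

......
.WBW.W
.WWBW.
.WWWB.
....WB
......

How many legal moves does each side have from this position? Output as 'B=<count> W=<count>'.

Answer: B=10 W=4

Derivation:
-- B to move --
(0,0): no bracket -> illegal
(0,1): no bracket -> illegal
(0,2): no bracket -> illegal
(0,3): flips 1 -> legal
(0,4): no bracket -> illegal
(0,5): no bracket -> illegal
(1,0): flips 1 -> legal
(1,4): flips 2 -> legal
(2,0): flips 2 -> legal
(2,5): flips 1 -> legal
(3,0): flips 4 -> legal
(3,5): no bracket -> illegal
(4,0): no bracket -> illegal
(4,1): flips 1 -> legal
(4,2): flips 2 -> legal
(4,3): flips 2 -> legal
(5,3): no bracket -> illegal
(5,4): flips 1 -> legal
(5,5): no bracket -> illegal
B mobility = 10
-- W to move --
(0,1): no bracket -> illegal
(0,2): flips 1 -> legal
(0,3): flips 1 -> legal
(1,4): flips 1 -> legal
(2,5): no bracket -> illegal
(3,5): flips 1 -> legal
(4,3): no bracket -> illegal
(5,4): no bracket -> illegal
(5,5): no bracket -> illegal
W mobility = 4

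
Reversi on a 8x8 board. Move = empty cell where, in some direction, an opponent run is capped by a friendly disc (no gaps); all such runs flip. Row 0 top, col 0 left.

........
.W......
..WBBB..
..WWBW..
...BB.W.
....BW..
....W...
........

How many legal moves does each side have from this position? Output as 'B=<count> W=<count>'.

Answer: B=12 W=6

Derivation:
-- B to move --
(0,0): flips 3 -> legal
(0,1): no bracket -> illegal
(0,2): no bracket -> illegal
(1,0): no bracket -> illegal
(1,2): no bracket -> illegal
(1,3): no bracket -> illegal
(2,0): no bracket -> illegal
(2,1): flips 2 -> legal
(2,6): flips 1 -> legal
(3,1): flips 2 -> legal
(3,6): flips 1 -> legal
(3,7): no bracket -> illegal
(4,1): flips 1 -> legal
(4,2): flips 1 -> legal
(4,5): flips 1 -> legal
(4,7): no bracket -> illegal
(5,3): no bracket -> illegal
(5,6): flips 1 -> legal
(5,7): flips 2 -> legal
(6,3): no bracket -> illegal
(6,5): no bracket -> illegal
(6,6): flips 1 -> legal
(7,3): no bracket -> illegal
(7,4): flips 1 -> legal
(7,5): no bracket -> illegal
B mobility = 12
-- W to move --
(1,2): no bracket -> illegal
(1,3): flips 2 -> legal
(1,4): flips 5 -> legal
(1,5): flips 2 -> legal
(1,6): no bracket -> illegal
(2,6): flips 3 -> legal
(3,6): no bracket -> illegal
(4,2): no bracket -> illegal
(4,5): no bracket -> illegal
(5,2): no bracket -> illegal
(5,3): flips 3 -> legal
(6,3): no bracket -> illegal
(6,5): flips 2 -> legal
W mobility = 6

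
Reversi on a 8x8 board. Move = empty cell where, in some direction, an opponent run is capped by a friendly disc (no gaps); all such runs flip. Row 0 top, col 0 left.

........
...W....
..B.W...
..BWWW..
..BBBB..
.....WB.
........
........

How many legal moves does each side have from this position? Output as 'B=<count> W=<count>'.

-- B to move --
(0,2): no bracket -> illegal
(0,3): no bracket -> illegal
(0,4): flips 1 -> legal
(1,2): no bracket -> illegal
(1,4): flips 2 -> legal
(1,5): flips 2 -> legal
(2,3): flips 2 -> legal
(2,5): flips 2 -> legal
(2,6): flips 1 -> legal
(3,6): flips 3 -> legal
(4,6): no bracket -> illegal
(5,4): flips 1 -> legal
(6,4): no bracket -> illegal
(6,5): flips 1 -> legal
(6,6): flips 1 -> legal
B mobility = 10
-- W to move --
(1,1): flips 1 -> legal
(1,2): no bracket -> illegal
(2,1): no bracket -> illegal
(2,3): no bracket -> illegal
(3,1): flips 2 -> legal
(3,6): no bracket -> illegal
(4,1): no bracket -> illegal
(4,6): no bracket -> illegal
(4,7): no bracket -> illegal
(5,1): flips 1 -> legal
(5,2): flips 1 -> legal
(5,3): flips 2 -> legal
(5,4): flips 1 -> legal
(5,7): flips 1 -> legal
(6,5): no bracket -> illegal
(6,6): no bracket -> illegal
(6,7): flips 2 -> legal
W mobility = 8

Answer: B=10 W=8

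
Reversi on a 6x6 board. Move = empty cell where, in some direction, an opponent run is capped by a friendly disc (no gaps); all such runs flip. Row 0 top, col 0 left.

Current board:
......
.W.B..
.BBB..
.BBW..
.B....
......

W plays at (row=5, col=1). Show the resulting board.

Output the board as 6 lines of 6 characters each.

Place W at (5,1); scan 8 dirs for brackets.
Dir NW: first cell '.' (not opp) -> no flip
Dir N: opp run (4,1) (3,1) (2,1) capped by W -> flip
Dir NE: first cell '.' (not opp) -> no flip
Dir W: first cell '.' (not opp) -> no flip
Dir E: first cell '.' (not opp) -> no flip
Dir SW: edge -> no flip
Dir S: edge -> no flip
Dir SE: edge -> no flip
All flips: (2,1) (3,1) (4,1)

Answer: ......
.W.B..
.WBB..
.WBW..
.W....
.W....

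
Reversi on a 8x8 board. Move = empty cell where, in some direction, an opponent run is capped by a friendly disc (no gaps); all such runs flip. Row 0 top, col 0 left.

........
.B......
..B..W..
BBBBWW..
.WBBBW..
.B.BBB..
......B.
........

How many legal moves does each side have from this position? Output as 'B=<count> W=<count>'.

Answer: B=9 W=8

Derivation:
-- B to move --
(1,4): no bracket -> illegal
(1,5): flips 3 -> legal
(1,6): flips 2 -> legal
(2,3): no bracket -> illegal
(2,4): flips 1 -> legal
(2,6): flips 1 -> legal
(3,6): flips 3 -> legal
(4,0): flips 1 -> legal
(4,6): flips 1 -> legal
(5,0): flips 1 -> legal
(5,2): flips 1 -> legal
(5,6): no bracket -> illegal
B mobility = 9
-- W to move --
(0,0): no bracket -> illegal
(0,1): no bracket -> illegal
(0,2): no bracket -> illegal
(1,0): no bracket -> illegal
(1,2): no bracket -> illegal
(1,3): no bracket -> illegal
(2,0): no bracket -> illegal
(2,1): flips 1 -> legal
(2,3): flips 1 -> legal
(2,4): no bracket -> illegal
(4,0): no bracket -> illegal
(4,6): no bracket -> illegal
(5,0): no bracket -> illegal
(5,2): flips 1 -> legal
(5,6): no bracket -> illegal
(5,7): no bracket -> illegal
(6,0): no bracket -> illegal
(6,1): flips 1 -> legal
(6,2): flips 2 -> legal
(6,3): flips 1 -> legal
(6,4): flips 2 -> legal
(6,5): flips 1 -> legal
(6,7): no bracket -> illegal
(7,5): no bracket -> illegal
(7,6): no bracket -> illegal
(7,7): no bracket -> illegal
W mobility = 8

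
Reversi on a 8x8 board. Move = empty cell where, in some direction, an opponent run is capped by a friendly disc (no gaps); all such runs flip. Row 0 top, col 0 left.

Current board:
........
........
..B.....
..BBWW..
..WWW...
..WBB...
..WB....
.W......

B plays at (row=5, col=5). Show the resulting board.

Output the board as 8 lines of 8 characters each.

Place B at (5,5); scan 8 dirs for brackets.
Dir NW: opp run (4,4) capped by B -> flip
Dir N: first cell '.' (not opp) -> no flip
Dir NE: first cell '.' (not opp) -> no flip
Dir W: first cell 'B' (not opp) -> no flip
Dir E: first cell '.' (not opp) -> no flip
Dir SW: first cell '.' (not opp) -> no flip
Dir S: first cell '.' (not opp) -> no flip
Dir SE: first cell '.' (not opp) -> no flip
All flips: (4,4)

Answer: ........
........
..B.....
..BBWW..
..WWB...
..WBBB..
..WB....
.W......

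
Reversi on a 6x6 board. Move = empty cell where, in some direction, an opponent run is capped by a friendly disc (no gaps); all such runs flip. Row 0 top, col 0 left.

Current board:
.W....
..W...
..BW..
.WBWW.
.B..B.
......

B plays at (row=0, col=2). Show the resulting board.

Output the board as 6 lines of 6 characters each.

Answer: .WB...
..B...
..BW..
.WBWW.
.B..B.
......

Derivation:
Place B at (0,2); scan 8 dirs for brackets.
Dir NW: edge -> no flip
Dir N: edge -> no flip
Dir NE: edge -> no flip
Dir W: opp run (0,1), next='.' -> no flip
Dir E: first cell '.' (not opp) -> no flip
Dir SW: first cell '.' (not opp) -> no flip
Dir S: opp run (1,2) capped by B -> flip
Dir SE: first cell '.' (not opp) -> no flip
All flips: (1,2)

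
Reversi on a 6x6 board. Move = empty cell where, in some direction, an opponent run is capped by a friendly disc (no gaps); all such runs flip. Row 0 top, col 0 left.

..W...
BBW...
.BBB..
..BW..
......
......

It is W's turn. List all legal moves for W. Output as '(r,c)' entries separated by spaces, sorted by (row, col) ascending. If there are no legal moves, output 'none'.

(0,0): flips 2 -> legal
(0,1): no bracket -> illegal
(1,3): flips 1 -> legal
(1,4): no bracket -> illegal
(2,0): flips 1 -> legal
(2,4): no bracket -> illegal
(3,0): flips 1 -> legal
(3,1): flips 1 -> legal
(3,4): flips 1 -> legal
(4,1): no bracket -> illegal
(4,2): flips 2 -> legal
(4,3): no bracket -> illegal

Answer: (0,0) (1,3) (2,0) (3,0) (3,1) (3,4) (4,2)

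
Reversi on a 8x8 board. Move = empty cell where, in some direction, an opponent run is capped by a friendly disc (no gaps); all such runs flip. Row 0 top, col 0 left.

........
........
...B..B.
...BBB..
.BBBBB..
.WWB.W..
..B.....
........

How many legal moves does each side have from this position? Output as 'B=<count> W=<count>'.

Answer: B=7 W=9

Derivation:
-- B to move --
(4,0): flips 1 -> legal
(4,6): no bracket -> illegal
(5,0): flips 2 -> legal
(5,4): no bracket -> illegal
(5,6): no bracket -> illegal
(6,0): flips 1 -> legal
(6,1): flips 2 -> legal
(6,3): flips 1 -> legal
(6,4): no bracket -> illegal
(6,5): flips 1 -> legal
(6,6): flips 1 -> legal
B mobility = 7
-- W to move --
(1,2): no bracket -> illegal
(1,3): no bracket -> illegal
(1,4): no bracket -> illegal
(1,5): no bracket -> illegal
(1,6): no bracket -> illegal
(1,7): no bracket -> illegal
(2,2): flips 2 -> legal
(2,4): flips 2 -> legal
(2,5): flips 4 -> legal
(2,7): no bracket -> illegal
(3,0): flips 1 -> legal
(3,1): flips 1 -> legal
(3,2): flips 1 -> legal
(3,6): no bracket -> illegal
(3,7): no bracket -> illegal
(4,0): no bracket -> illegal
(4,6): no bracket -> illegal
(5,0): no bracket -> illegal
(5,4): flips 1 -> legal
(5,6): no bracket -> illegal
(6,1): no bracket -> illegal
(6,3): no bracket -> illegal
(6,4): no bracket -> illegal
(7,1): no bracket -> illegal
(7,2): flips 1 -> legal
(7,3): flips 1 -> legal
W mobility = 9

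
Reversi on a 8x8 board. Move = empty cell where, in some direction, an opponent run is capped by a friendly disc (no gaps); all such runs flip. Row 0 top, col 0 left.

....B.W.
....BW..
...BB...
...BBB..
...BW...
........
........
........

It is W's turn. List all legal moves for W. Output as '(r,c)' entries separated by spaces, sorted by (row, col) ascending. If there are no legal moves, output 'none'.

(0,3): no bracket -> illegal
(0,5): no bracket -> illegal
(1,2): no bracket -> illegal
(1,3): flips 1 -> legal
(2,2): flips 1 -> legal
(2,5): no bracket -> illegal
(2,6): flips 1 -> legal
(3,2): no bracket -> illegal
(3,6): no bracket -> illegal
(4,2): flips 3 -> legal
(4,5): no bracket -> illegal
(4,6): no bracket -> illegal
(5,2): no bracket -> illegal
(5,3): no bracket -> illegal
(5,4): no bracket -> illegal

Answer: (1,3) (2,2) (2,6) (4,2)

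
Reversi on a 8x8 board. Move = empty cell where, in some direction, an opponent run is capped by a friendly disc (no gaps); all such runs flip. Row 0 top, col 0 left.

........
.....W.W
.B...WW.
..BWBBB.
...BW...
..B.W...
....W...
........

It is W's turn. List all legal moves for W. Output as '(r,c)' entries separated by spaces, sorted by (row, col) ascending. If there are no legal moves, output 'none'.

(1,0): flips 3 -> legal
(1,1): no bracket -> illegal
(1,2): no bracket -> illegal
(2,0): no bracket -> illegal
(2,2): no bracket -> illegal
(2,3): no bracket -> illegal
(2,4): flips 1 -> legal
(2,7): no bracket -> illegal
(3,0): no bracket -> illegal
(3,1): flips 1 -> legal
(3,7): flips 3 -> legal
(4,1): no bracket -> illegal
(4,2): flips 1 -> legal
(4,5): flips 1 -> legal
(4,6): flips 1 -> legal
(4,7): flips 1 -> legal
(5,1): no bracket -> illegal
(5,3): flips 1 -> legal
(6,1): flips 3 -> legal
(6,2): no bracket -> illegal
(6,3): no bracket -> illegal

Answer: (1,0) (2,4) (3,1) (3,7) (4,2) (4,5) (4,6) (4,7) (5,3) (6,1)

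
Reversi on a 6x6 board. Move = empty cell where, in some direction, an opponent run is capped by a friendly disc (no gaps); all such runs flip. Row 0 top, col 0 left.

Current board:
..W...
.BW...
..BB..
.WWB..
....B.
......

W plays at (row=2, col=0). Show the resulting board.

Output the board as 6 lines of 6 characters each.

Place W at (2,0); scan 8 dirs for brackets.
Dir NW: edge -> no flip
Dir N: first cell '.' (not opp) -> no flip
Dir NE: opp run (1,1) capped by W -> flip
Dir W: edge -> no flip
Dir E: first cell '.' (not opp) -> no flip
Dir SW: edge -> no flip
Dir S: first cell '.' (not opp) -> no flip
Dir SE: first cell 'W' (not opp) -> no flip
All flips: (1,1)

Answer: ..W...
.WW...
W.BB..
.WWB..
....B.
......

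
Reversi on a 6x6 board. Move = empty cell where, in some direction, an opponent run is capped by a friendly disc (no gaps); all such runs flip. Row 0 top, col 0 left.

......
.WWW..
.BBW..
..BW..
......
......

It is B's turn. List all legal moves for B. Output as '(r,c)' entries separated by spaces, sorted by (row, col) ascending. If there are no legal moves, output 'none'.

(0,0): flips 1 -> legal
(0,1): flips 1 -> legal
(0,2): flips 1 -> legal
(0,3): flips 1 -> legal
(0,4): flips 1 -> legal
(1,0): no bracket -> illegal
(1,4): flips 1 -> legal
(2,0): no bracket -> illegal
(2,4): flips 1 -> legal
(3,4): flips 1 -> legal
(4,2): no bracket -> illegal
(4,3): no bracket -> illegal
(4,4): flips 1 -> legal

Answer: (0,0) (0,1) (0,2) (0,3) (0,4) (1,4) (2,4) (3,4) (4,4)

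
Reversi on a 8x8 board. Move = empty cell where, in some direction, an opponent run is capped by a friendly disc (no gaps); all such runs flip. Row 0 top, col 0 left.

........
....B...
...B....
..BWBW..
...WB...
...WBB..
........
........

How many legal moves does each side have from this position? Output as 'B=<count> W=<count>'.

Answer: B=7 W=8

Derivation:
-- B to move --
(2,2): flips 1 -> legal
(2,4): no bracket -> illegal
(2,5): no bracket -> illegal
(2,6): flips 1 -> legal
(3,6): flips 1 -> legal
(4,2): flips 1 -> legal
(4,5): no bracket -> illegal
(4,6): no bracket -> illegal
(5,2): flips 2 -> legal
(6,2): flips 1 -> legal
(6,3): flips 3 -> legal
(6,4): no bracket -> illegal
B mobility = 7
-- W to move --
(0,3): no bracket -> illegal
(0,4): no bracket -> illegal
(0,5): no bracket -> illegal
(1,2): no bracket -> illegal
(1,3): flips 1 -> legal
(1,5): no bracket -> illegal
(2,1): flips 1 -> legal
(2,2): no bracket -> illegal
(2,4): no bracket -> illegal
(2,5): flips 1 -> legal
(3,1): flips 1 -> legal
(4,1): no bracket -> illegal
(4,2): no bracket -> illegal
(4,5): flips 1 -> legal
(4,6): no bracket -> illegal
(5,6): flips 2 -> legal
(6,3): no bracket -> illegal
(6,4): no bracket -> illegal
(6,5): flips 1 -> legal
(6,6): flips 2 -> legal
W mobility = 8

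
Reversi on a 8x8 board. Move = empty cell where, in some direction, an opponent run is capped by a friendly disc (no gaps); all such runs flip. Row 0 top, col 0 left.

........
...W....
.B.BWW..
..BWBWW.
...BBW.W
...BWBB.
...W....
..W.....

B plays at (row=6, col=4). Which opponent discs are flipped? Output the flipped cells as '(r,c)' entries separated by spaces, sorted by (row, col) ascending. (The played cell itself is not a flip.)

Dir NW: first cell 'B' (not opp) -> no flip
Dir N: opp run (5,4) capped by B -> flip
Dir NE: first cell 'B' (not opp) -> no flip
Dir W: opp run (6,3), next='.' -> no flip
Dir E: first cell '.' (not opp) -> no flip
Dir SW: first cell '.' (not opp) -> no flip
Dir S: first cell '.' (not opp) -> no flip
Dir SE: first cell '.' (not opp) -> no flip

Answer: (5,4)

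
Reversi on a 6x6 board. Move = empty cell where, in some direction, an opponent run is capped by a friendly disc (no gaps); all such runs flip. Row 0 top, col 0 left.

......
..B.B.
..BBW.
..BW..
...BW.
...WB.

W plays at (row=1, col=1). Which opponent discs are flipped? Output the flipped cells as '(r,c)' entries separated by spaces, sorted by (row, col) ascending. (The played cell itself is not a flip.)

Dir NW: first cell '.' (not opp) -> no flip
Dir N: first cell '.' (not opp) -> no flip
Dir NE: first cell '.' (not opp) -> no flip
Dir W: first cell '.' (not opp) -> no flip
Dir E: opp run (1,2), next='.' -> no flip
Dir SW: first cell '.' (not opp) -> no flip
Dir S: first cell '.' (not opp) -> no flip
Dir SE: opp run (2,2) capped by W -> flip

Answer: (2,2)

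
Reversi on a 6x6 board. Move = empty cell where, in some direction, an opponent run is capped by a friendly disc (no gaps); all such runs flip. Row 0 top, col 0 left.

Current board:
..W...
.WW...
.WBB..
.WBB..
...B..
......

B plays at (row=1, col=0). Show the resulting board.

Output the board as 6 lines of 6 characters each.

Answer: ..W...
BWW...
.BBB..
.WBB..
...B..
......

Derivation:
Place B at (1,0); scan 8 dirs for brackets.
Dir NW: edge -> no flip
Dir N: first cell '.' (not opp) -> no flip
Dir NE: first cell '.' (not opp) -> no flip
Dir W: edge -> no flip
Dir E: opp run (1,1) (1,2), next='.' -> no flip
Dir SW: edge -> no flip
Dir S: first cell '.' (not opp) -> no flip
Dir SE: opp run (2,1) capped by B -> flip
All flips: (2,1)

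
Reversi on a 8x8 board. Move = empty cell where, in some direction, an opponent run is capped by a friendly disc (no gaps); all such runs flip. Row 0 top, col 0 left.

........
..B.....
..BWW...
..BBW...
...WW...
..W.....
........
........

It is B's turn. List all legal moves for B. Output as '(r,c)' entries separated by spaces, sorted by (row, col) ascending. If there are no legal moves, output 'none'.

Answer: (1,3) (1,4) (1,5) (2,5) (3,5) (4,5) (5,3) (5,4) (5,5)

Derivation:
(1,3): flips 1 -> legal
(1,4): flips 1 -> legal
(1,5): flips 1 -> legal
(2,5): flips 2 -> legal
(3,5): flips 1 -> legal
(4,1): no bracket -> illegal
(4,2): no bracket -> illegal
(4,5): flips 2 -> legal
(5,1): no bracket -> illegal
(5,3): flips 1 -> legal
(5,4): flips 1 -> legal
(5,5): flips 1 -> legal
(6,1): no bracket -> illegal
(6,2): no bracket -> illegal
(6,3): no bracket -> illegal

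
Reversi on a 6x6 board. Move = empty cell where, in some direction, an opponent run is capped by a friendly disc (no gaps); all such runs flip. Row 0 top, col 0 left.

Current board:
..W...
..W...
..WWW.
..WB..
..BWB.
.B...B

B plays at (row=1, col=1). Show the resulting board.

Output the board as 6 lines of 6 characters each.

Place B at (1,1); scan 8 dirs for brackets.
Dir NW: first cell '.' (not opp) -> no flip
Dir N: first cell '.' (not opp) -> no flip
Dir NE: opp run (0,2), next=edge -> no flip
Dir W: first cell '.' (not opp) -> no flip
Dir E: opp run (1,2), next='.' -> no flip
Dir SW: first cell '.' (not opp) -> no flip
Dir S: first cell '.' (not opp) -> no flip
Dir SE: opp run (2,2) capped by B -> flip
All flips: (2,2)

Answer: ..W...
.BW...
..BWW.
..WB..
..BWB.
.B...B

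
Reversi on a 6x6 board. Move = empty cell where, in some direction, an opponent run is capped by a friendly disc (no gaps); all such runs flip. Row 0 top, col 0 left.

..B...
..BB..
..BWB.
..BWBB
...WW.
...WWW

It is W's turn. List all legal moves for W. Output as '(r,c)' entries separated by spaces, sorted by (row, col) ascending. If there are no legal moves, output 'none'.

Answer: (0,1) (0,3) (1,1) (1,4) (1,5) (2,1) (2,5) (3,1) (4,1) (4,5)

Derivation:
(0,1): flips 1 -> legal
(0,3): flips 1 -> legal
(0,4): no bracket -> illegal
(1,1): flips 1 -> legal
(1,4): flips 2 -> legal
(1,5): flips 1 -> legal
(2,1): flips 2 -> legal
(2,5): flips 2 -> legal
(3,1): flips 1 -> legal
(4,1): flips 1 -> legal
(4,2): no bracket -> illegal
(4,5): flips 1 -> legal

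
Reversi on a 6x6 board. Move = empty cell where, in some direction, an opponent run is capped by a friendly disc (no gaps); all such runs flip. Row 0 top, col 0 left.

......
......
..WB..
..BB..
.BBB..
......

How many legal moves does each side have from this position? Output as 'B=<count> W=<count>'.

Answer: B=3 W=3

Derivation:
-- B to move --
(1,1): flips 1 -> legal
(1,2): flips 1 -> legal
(1,3): no bracket -> illegal
(2,1): flips 1 -> legal
(3,1): no bracket -> illegal
B mobility = 3
-- W to move --
(1,2): no bracket -> illegal
(1,3): no bracket -> illegal
(1,4): no bracket -> illegal
(2,1): no bracket -> illegal
(2,4): flips 1 -> legal
(3,0): no bracket -> illegal
(3,1): no bracket -> illegal
(3,4): no bracket -> illegal
(4,0): no bracket -> illegal
(4,4): flips 1 -> legal
(5,0): no bracket -> illegal
(5,1): no bracket -> illegal
(5,2): flips 2 -> legal
(5,3): no bracket -> illegal
(5,4): no bracket -> illegal
W mobility = 3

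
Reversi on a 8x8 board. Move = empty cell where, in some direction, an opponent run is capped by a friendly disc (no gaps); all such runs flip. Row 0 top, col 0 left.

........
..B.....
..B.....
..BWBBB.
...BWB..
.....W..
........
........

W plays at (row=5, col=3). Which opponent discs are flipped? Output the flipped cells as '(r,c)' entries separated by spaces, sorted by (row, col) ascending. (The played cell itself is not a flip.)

Answer: (4,3)

Derivation:
Dir NW: first cell '.' (not opp) -> no flip
Dir N: opp run (4,3) capped by W -> flip
Dir NE: first cell 'W' (not opp) -> no flip
Dir W: first cell '.' (not opp) -> no flip
Dir E: first cell '.' (not opp) -> no flip
Dir SW: first cell '.' (not opp) -> no flip
Dir S: first cell '.' (not opp) -> no flip
Dir SE: first cell '.' (not opp) -> no flip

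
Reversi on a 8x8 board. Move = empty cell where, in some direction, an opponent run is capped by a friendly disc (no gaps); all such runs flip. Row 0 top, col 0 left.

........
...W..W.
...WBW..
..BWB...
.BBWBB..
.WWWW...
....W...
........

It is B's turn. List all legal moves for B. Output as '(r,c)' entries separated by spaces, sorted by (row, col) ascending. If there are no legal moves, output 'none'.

Answer: (0,2) (0,7) (1,2) (1,4) (2,2) (2,6) (6,0) (6,1) (6,2) (6,3) (6,5) (7,4) (7,5)

Derivation:
(0,2): flips 1 -> legal
(0,3): no bracket -> illegal
(0,4): no bracket -> illegal
(0,5): no bracket -> illegal
(0,6): no bracket -> illegal
(0,7): flips 2 -> legal
(1,2): flips 1 -> legal
(1,4): flips 1 -> legal
(1,5): no bracket -> illegal
(1,7): no bracket -> illegal
(2,2): flips 2 -> legal
(2,6): flips 1 -> legal
(2,7): no bracket -> illegal
(3,5): no bracket -> illegal
(3,6): no bracket -> illegal
(4,0): no bracket -> illegal
(5,0): no bracket -> illegal
(5,5): no bracket -> illegal
(6,0): flips 1 -> legal
(6,1): flips 3 -> legal
(6,2): flips 2 -> legal
(6,3): flips 2 -> legal
(6,5): flips 2 -> legal
(7,3): no bracket -> illegal
(7,4): flips 2 -> legal
(7,5): flips 2 -> legal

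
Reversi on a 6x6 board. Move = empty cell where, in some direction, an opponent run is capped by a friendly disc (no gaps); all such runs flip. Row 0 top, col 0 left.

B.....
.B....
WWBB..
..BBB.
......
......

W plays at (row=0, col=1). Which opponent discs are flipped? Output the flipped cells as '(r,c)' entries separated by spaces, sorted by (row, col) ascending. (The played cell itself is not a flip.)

Dir NW: edge -> no flip
Dir N: edge -> no flip
Dir NE: edge -> no flip
Dir W: opp run (0,0), next=edge -> no flip
Dir E: first cell '.' (not opp) -> no flip
Dir SW: first cell '.' (not opp) -> no flip
Dir S: opp run (1,1) capped by W -> flip
Dir SE: first cell '.' (not opp) -> no flip

Answer: (1,1)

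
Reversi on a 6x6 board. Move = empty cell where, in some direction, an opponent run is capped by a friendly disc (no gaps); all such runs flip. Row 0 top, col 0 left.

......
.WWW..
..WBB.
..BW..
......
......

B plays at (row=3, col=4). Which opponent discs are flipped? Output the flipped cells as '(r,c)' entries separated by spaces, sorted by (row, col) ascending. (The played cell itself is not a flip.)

Dir NW: first cell 'B' (not opp) -> no flip
Dir N: first cell 'B' (not opp) -> no flip
Dir NE: first cell '.' (not opp) -> no flip
Dir W: opp run (3,3) capped by B -> flip
Dir E: first cell '.' (not opp) -> no flip
Dir SW: first cell '.' (not opp) -> no flip
Dir S: first cell '.' (not opp) -> no flip
Dir SE: first cell '.' (not opp) -> no flip

Answer: (3,3)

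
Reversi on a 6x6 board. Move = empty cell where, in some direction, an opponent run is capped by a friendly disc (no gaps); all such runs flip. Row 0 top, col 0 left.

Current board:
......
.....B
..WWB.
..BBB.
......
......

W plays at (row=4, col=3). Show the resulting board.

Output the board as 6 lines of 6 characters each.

Place W at (4,3); scan 8 dirs for brackets.
Dir NW: opp run (3,2), next='.' -> no flip
Dir N: opp run (3,3) capped by W -> flip
Dir NE: opp run (3,4), next='.' -> no flip
Dir W: first cell '.' (not opp) -> no flip
Dir E: first cell '.' (not opp) -> no flip
Dir SW: first cell '.' (not opp) -> no flip
Dir S: first cell '.' (not opp) -> no flip
Dir SE: first cell '.' (not opp) -> no flip
All flips: (3,3)

Answer: ......
.....B
..WWB.
..BWB.
...W..
......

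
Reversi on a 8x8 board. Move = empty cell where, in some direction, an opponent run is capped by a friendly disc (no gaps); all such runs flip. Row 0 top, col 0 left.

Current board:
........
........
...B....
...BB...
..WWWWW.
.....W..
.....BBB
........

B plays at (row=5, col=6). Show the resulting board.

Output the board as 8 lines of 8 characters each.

Place B at (5,6); scan 8 dirs for brackets.
Dir NW: opp run (4,5) capped by B -> flip
Dir N: opp run (4,6), next='.' -> no flip
Dir NE: first cell '.' (not opp) -> no flip
Dir W: opp run (5,5), next='.' -> no flip
Dir E: first cell '.' (not opp) -> no flip
Dir SW: first cell 'B' (not opp) -> no flip
Dir S: first cell 'B' (not opp) -> no flip
Dir SE: first cell 'B' (not opp) -> no flip
All flips: (4,5)

Answer: ........
........
...B....
...BB...
..WWWBW.
.....WB.
.....BBB
........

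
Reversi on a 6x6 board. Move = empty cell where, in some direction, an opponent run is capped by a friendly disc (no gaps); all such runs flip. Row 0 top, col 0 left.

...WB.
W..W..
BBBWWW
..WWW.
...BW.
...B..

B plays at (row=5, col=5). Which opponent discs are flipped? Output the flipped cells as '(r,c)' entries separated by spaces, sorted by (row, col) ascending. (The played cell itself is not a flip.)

Answer: (3,3) (4,4)

Derivation:
Dir NW: opp run (4,4) (3,3) capped by B -> flip
Dir N: first cell '.' (not opp) -> no flip
Dir NE: edge -> no flip
Dir W: first cell '.' (not opp) -> no flip
Dir E: edge -> no flip
Dir SW: edge -> no flip
Dir S: edge -> no flip
Dir SE: edge -> no flip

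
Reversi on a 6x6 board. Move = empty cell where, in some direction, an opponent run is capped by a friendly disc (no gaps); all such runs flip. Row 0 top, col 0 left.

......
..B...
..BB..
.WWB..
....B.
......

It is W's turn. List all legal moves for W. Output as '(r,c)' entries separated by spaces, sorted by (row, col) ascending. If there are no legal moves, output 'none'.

(0,1): no bracket -> illegal
(0,2): flips 2 -> legal
(0,3): no bracket -> illegal
(1,1): no bracket -> illegal
(1,3): flips 1 -> legal
(1,4): flips 1 -> legal
(2,1): no bracket -> illegal
(2,4): no bracket -> illegal
(3,4): flips 1 -> legal
(3,5): no bracket -> illegal
(4,2): no bracket -> illegal
(4,3): no bracket -> illegal
(4,5): no bracket -> illegal
(5,3): no bracket -> illegal
(5,4): no bracket -> illegal
(5,5): no bracket -> illegal

Answer: (0,2) (1,3) (1,4) (3,4)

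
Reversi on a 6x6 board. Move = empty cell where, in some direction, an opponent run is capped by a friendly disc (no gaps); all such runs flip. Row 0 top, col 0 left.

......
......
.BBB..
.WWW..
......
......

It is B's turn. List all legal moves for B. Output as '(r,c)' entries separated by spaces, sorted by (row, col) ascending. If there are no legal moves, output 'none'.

(2,0): no bracket -> illegal
(2,4): no bracket -> illegal
(3,0): no bracket -> illegal
(3,4): no bracket -> illegal
(4,0): flips 1 -> legal
(4,1): flips 2 -> legal
(4,2): flips 1 -> legal
(4,3): flips 2 -> legal
(4,4): flips 1 -> legal

Answer: (4,0) (4,1) (4,2) (4,3) (4,4)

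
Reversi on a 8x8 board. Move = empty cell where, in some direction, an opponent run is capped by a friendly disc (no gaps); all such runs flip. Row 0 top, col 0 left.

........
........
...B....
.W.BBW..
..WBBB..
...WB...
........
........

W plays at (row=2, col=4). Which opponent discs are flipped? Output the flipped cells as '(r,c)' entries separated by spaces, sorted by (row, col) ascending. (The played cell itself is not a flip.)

Answer: (3,3)

Derivation:
Dir NW: first cell '.' (not opp) -> no flip
Dir N: first cell '.' (not opp) -> no flip
Dir NE: first cell '.' (not opp) -> no flip
Dir W: opp run (2,3), next='.' -> no flip
Dir E: first cell '.' (not opp) -> no flip
Dir SW: opp run (3,3) capped by W -> flip
Dir S: opp run (3,4) (4,4) (5,4), next='.' -> no flip
Dir SE: first cell 'W' (not opp) -> no flip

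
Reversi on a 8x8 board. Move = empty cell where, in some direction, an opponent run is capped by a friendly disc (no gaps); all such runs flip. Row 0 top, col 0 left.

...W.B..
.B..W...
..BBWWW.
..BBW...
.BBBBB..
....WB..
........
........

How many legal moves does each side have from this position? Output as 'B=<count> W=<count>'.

Answer: B=9 W=8

Derivation:
-- B to move --
(0,2): no bracket -> illegal
(0,4): flips 3 -> legal
(1,2): no bracket -> illegal
(1,3): no bracket -> illegal
(1,5): flips 1 -> legal
(1,6): flips 2 -> legal
(1,7): no bracket -> illegal
(2,7): flips 3 -> legal
(3,5): flips 1 -> legal
(3,6): no bracket -> illegal
(3,7): no bracket -> illegal
(5,3): flips 1 -> legal
(6,3): flips 1 -> legal
(6,4): flips 1 -> legal
(6,5): flips 1 -> legal
B mobility = 9
-- W to move --
(0,0): no bracket -> illegal
(0,1): no bracket -> illegal
(0,2): no bracket -> illegal
(0,4): no bracket -> illegal
(0,6): no bracket -> illegal
(1,0): no bracket -> illegal
(1,2): flips 1 -> legal
(1,3): no bracket -> illegal
(1,5): no bracket -> illegal
(1,6): no bracket -> illegal
(2,0): no bracket -> illegal
(2,1): flips 4 -> legal
(3,0): no bracket -> illegal
(3,1): flips 2 -> legal
(3,5): no bracket -> illegal
(3,6): flips 1 -> legal
(4,0): no bracket -> illegal
(4,6): no bracket -> illegal
(5,0): flips 3 -> legal
(5,1): flips 2 -> legal
(5,2): flips 1 -> legal
(5,3): no bracket -> illegal
(5,6): flips 2 -> legal
(6,4): no bracket -> illegal
(6,5): no bracket -> illegal
(6,6): no bracket -> illegal
W mobility = 8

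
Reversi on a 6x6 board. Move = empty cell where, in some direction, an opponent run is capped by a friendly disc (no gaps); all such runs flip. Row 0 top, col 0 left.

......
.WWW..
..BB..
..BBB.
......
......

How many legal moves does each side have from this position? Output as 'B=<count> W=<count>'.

-- B to move --
(0,0): flips 1 -> legal
(0,1): flips 1 -> legal
(0,2): flips 1 -> legal
(0,3): flips 1 -> legal
(0,4): flips 1 -> legal
(1,0): no bracket -> illegal
(1,4): no bracket -> illegal
(2,0): no bracket -> illegal
(2,1): no bracket -> illegal
(2,4): no bracket -> illegal
B mobility = 5
-- W to move --
(1,4): no bracket -> illegal
(2,1): no bracket -> illegal
(2,4): no bracket -> illegal
(2,5): no bracket -> illegal
(3,1): flips 1 -> legal
(3,5): no bracket -> illegal
(4,1): no bracket -> illegal
(4,2): flips 2 -> legal
(4,3): flips 2 -> legal
(4,4): flips 2 -> legal
(4,5): flips 2 -> legal
W mobility = 5

Answer: B=5 W=5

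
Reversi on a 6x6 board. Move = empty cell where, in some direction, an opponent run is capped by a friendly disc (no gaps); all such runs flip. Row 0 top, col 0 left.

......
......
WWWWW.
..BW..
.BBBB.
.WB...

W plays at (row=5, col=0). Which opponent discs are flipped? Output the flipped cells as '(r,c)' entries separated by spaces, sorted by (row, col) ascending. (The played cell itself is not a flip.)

Dir NW: edge -> no flip
Dir N: first cell '.' (not opp) -> no flip
Dir NE: opp run (4,1) (3,2) capped by W -> flip
Dir W: edge -> no flip
Dir E: first cell 'W' (not opp) -> no flip
Dir SW: edge -> no flip
Dir S: edge -> no flip
Dir SE: edge -> no flip

Answer: (3,2) (4,1)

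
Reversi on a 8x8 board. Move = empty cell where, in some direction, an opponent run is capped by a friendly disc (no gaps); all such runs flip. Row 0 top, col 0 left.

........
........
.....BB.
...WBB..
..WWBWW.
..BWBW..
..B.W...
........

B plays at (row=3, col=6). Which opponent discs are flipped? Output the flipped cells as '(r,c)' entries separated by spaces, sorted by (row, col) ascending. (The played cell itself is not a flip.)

Answer: (4,5)

Derivation:
Dir NW: first cell 'B' (not opp) -> no flip
Dir N: first cell 'B' (not opp) -> no flip
Dir NE: first cell '.' (not opp) -> no flip
Dir W: first cell 'B' (not opp) -> no flip
Dir E: first cell '.' (not opp) -> no flip
Dir SW: opp run (4,5) capped by B -> flip
Dir S: opp run (4,6), next='.' -> no flip
Dir SE: first cell '.' (not opp) -> no flip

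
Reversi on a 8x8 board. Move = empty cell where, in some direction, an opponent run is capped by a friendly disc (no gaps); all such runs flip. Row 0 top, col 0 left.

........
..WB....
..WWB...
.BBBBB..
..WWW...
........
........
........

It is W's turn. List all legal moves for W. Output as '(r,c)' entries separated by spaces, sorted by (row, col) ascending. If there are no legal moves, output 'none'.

Answer: (0,3) (0,4) (1,4) (1,5) (2,0) (2,1) (2,5) (2,6) (4,0) (4,1) (4,5)

Derivation:
(0,2): no bracket -> illegal
(0,3): flips 1 -> legal
(0,4): flips 1 -> legal
(1,4): flips 3 -> legal
(1,5): flips 2 -> legal
(2,0): flips 1 -> legal
(2,1): flips 1 -> legal
(2,5): flips 2 -> legal
(2,6): flips 1 -> legal
(3,0): no bracket -> illegal
(3,6): no bracket -> illegal
(4,0): flips 1 -> legal
(4,1): flips 1 -> legal
(4,5): flips 1 -> legal
(4,6): no bracket -> illegal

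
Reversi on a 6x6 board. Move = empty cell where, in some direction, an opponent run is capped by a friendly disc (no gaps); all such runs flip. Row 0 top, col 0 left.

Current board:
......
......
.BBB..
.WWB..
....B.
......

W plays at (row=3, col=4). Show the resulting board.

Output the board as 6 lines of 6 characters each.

Place W at (3,4); scan 8 dirs for brackets.
Dir NW: opp run (2,3), next='.' -> no flip
Dir N: first cell '.' (not opp) -> no flip
Dir NE: first cell '.' (not opp) -> no flip
Dir W: opp run (3,3) capped by W -> flip
Dir E: first cell '.' (not opp) -> no flip
Dir SW: first cell '.' (not opp) -> no flip
Dir S: opp run (4,4), next='.' -> no flip
Dir SE: first cell '.' (not opp) -> no flip
All flips: (3,3)

Answer: ......
......
.BBB..
.WWWW.
....B.
......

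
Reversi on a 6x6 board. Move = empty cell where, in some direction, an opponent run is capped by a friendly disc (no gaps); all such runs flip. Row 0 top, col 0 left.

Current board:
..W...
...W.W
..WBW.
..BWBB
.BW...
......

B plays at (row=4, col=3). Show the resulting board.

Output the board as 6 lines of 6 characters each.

Place B at (4,3); scan 8 dirs for brackets.
Dir NW: first cell 'B' (not opp) -> no flip
Dir N: opp run (3,3) capped by B -> flip
Dir NE: first cell 'B' (not opp) -> no flip
Dir W: opp run (4,2) capped by B -> flip
Dir E: first cell '.' (not opp) -> no flip
Dir SW: first cell '.' (not opp) -> no flip
Dir S: first cell '.' (not opp) -> no flip
Dir SE: first cell '.' (not opp) -> no flip
All flips: (3,3) (4,2)

Answer: ..W...
...W.W
..WBW.
..BBBB
.BBB..
......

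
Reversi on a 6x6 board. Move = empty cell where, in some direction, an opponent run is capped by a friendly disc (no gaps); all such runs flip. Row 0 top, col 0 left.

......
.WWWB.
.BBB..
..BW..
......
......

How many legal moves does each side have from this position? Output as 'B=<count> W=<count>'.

Answer: B=9 W=5

Derivation:
-- B to move --
(0,0): flips 1 -> legal
(0,1): flips 2 -> legal
(0,2): flips 1 -> legal
(0,3): flips 2 -> legal
(0,4): flips 1 -> legal
(1,0): flips 3 -> legal
(2,0): no bracket -> illegal
(2,4): no bracket -> illegal
(3,4): flips 1 -> legal
(4,2): no bracket -> illegal
(4,3): flips 1 -> legal
(4,4): flips 1 -> legal
B mobility = 9
-- W to move --
(0,3): no bracket -> illegal
(0,4): no bracket -> illegal
(0,5): no bracket -> illegal
(1,0): no bracket -> illegal
(1,5): flips 1 -> legal
(2,0): no bracket -> illegal
(2,4): no bracket -> illegal
(2,5): no bracket -> illegal
(3,0): flips 1 -> legal
(3,1): flips 3 -> legal
(3,4): flips 1 -> legal
(4,1): no bracket -> illegal
(4,2): flips 2 -> legal
(4,3): no bracket -> illegal
W mobility = 5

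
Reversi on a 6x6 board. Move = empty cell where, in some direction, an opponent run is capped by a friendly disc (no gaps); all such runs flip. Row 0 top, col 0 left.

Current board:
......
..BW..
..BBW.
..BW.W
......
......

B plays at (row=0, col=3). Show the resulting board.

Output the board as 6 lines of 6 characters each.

Place B at (0,3); scan 8 dirs for brackets.
Dir NW: edge -> no flip
Dir N: edge -> no flip
Dir NE: edge -> no flip
Dir W: first cell '.' (not opp) -> no flip
Dir E: first cell '.' (not opp) -> no flip
Dir SW: first cell 'B' (not opp) -> no flip
Dir S: opp run (1,3) capped by B -> flip
Dir SE: first cell '.' (not opp) -> no flip
All flips: (1,3)

Answer: ...B..
..BB..
..BBW.
..BW.W
......
......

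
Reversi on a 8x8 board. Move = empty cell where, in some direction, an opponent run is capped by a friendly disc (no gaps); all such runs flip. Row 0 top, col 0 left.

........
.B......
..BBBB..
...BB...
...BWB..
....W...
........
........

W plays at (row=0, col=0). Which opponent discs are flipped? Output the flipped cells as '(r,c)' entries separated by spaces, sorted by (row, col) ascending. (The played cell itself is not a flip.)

Dir NW: edge -> no flip
Dir N: edge -> no flip
Dir NE: edge -> no flip
Dir W: edge -> no flip
Dir E: first cell '.' (not opp) -> no flip
Dir SW: edge -> no flip
Dir S: first cell '.' (not opp) -> no flip
Dir SE: opp run (1,1) (2,2) (3,3) capped by W -> flip

Answer: (1,1) (2,2) (3,3)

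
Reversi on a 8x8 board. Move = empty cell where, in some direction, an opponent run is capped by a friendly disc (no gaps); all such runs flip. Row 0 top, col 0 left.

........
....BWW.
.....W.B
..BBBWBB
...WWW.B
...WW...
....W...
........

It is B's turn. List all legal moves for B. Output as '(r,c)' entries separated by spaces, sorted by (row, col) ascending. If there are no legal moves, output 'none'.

(0,4): no bracket -> illegal
(0,5): flips 1 -> legal
(0,6): no bracket -> illegal
(0,7): flips 2 -> legal
(1,7): flips 2 -> legal
(2,4): no bracket -> illegal
(2,6): no bracket -> illegal
(4,2): no bracket -> illegal
(4,6): no bracket -> illegal
(5,2): flips 1 -> legal
(5,5): flips 1 -> legal
(5,6): flips 1 -> legal
(6,2): no bracket -> illegal
(6,3): flips 4 -> legal
(6,5): flips 2 -> legal
(7,3): no bracket -> illegal
(7,4): flips 3 -> legal
(7,5): no bracket -> illegal

Answer: (0,5) (0,7) (1,7) (5,2) (5,5) (5,6) (6,3) (6,5) (7,4)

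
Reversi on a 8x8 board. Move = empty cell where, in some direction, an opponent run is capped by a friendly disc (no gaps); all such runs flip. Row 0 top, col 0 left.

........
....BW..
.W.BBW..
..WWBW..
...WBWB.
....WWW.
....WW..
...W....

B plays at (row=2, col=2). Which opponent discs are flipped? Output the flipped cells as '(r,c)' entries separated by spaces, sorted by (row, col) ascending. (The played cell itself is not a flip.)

Answer: (3,3)

Derivation:
Dir NW: first cell '.' (not opp) -> no flip
Dir N: first cell '.' (not opp) -> no flip
Dir NE: first cell '.' (not opp) -> no flip
Dir W: opp run (2,1), next='.' -> no flip
Dir E: first cell 'B' (not opp) -> no flip
Dir SW: first cell '.' (not opp) -> no flip
Dir S: opp run (3,2), next='.' -> no flip
Dir SE: opp run (3,3) capped by B -> flip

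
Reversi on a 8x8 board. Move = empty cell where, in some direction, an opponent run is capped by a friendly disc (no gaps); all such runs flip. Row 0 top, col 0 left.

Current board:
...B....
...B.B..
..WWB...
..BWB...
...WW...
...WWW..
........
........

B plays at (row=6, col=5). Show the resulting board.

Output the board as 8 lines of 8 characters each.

Answer: ...B....
...B.B..
..WWB...
..BWB...
...BW...
...WBW..
.....B..
........

Derivation:
Place B at (6,5); scan 8 dirs for brackets.
Dir NW: opp run (5,4) (4,3) capped by B -> flip
Dir N: opp run (5,5), next='.' -> no flip
Dir NE: first cell '.' (not opp) -> no flip
Dir W: first cell '.' (not opp) -> no flip
Dir E: first cell '.' (not opp) -> no flip
Dir SW: first cell '.' (not opp) -> no flip
Dir S: first cell '.' (not opp) -> no flip
Dir SE: first cell '.' (not opp) -> no flip
All flips: (4,3) (5,4)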